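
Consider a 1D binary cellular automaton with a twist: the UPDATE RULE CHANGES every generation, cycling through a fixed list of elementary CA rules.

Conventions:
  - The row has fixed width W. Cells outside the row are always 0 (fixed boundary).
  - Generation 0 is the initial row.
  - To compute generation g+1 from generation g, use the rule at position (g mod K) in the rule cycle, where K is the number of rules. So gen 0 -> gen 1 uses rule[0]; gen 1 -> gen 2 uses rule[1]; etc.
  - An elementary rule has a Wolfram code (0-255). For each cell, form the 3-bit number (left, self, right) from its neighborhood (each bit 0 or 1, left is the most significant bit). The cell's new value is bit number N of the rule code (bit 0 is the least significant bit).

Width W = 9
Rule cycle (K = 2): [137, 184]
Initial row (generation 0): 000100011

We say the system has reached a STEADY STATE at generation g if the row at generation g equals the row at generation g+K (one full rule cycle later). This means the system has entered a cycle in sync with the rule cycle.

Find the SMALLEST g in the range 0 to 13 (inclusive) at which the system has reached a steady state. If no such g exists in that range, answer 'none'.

Answer: none

Derivation:
Gen 0: 000100011
Gen 1 (rule 137): 110001010
Gen 2 (rule 184): 101000101
Gen 3 (rule 137): 000010000
Gen 4 (rule 184): 000001000
Gen 5 (rule 137): 111100011
Gen 6 (rule 184): 111010010
Gen 7 (rule 137): 110000000
Gen 8 (rule 184): 101000000
Gen 9 (rule 137): 000011111
Gen 10 (rule 184): 000011110
Gen 11 (rule 137): 111011100
Gen 12 (rule 184): 110111010
Gen 13 (rule 137): 100110000
Gen 14 (rule 184): 010101000
Gen 15 (rule 137): 000000011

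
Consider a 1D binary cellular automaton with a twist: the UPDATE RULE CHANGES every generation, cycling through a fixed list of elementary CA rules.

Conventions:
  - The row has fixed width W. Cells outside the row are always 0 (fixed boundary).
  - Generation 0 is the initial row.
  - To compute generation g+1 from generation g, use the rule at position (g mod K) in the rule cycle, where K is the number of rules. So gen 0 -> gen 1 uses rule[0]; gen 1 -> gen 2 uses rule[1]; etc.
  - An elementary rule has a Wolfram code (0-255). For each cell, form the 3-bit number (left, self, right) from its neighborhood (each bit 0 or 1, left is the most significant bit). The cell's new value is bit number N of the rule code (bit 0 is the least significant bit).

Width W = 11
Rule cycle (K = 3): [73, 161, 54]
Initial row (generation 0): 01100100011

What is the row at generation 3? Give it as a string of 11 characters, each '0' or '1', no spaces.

Answer: 00010011110

Derivation:
Gen 0: 01100100011
Gen 1 (rule 73): 01100001011
Gen 2 (rule 161): 00001100100
Gen 3 (rule 54): 00010011110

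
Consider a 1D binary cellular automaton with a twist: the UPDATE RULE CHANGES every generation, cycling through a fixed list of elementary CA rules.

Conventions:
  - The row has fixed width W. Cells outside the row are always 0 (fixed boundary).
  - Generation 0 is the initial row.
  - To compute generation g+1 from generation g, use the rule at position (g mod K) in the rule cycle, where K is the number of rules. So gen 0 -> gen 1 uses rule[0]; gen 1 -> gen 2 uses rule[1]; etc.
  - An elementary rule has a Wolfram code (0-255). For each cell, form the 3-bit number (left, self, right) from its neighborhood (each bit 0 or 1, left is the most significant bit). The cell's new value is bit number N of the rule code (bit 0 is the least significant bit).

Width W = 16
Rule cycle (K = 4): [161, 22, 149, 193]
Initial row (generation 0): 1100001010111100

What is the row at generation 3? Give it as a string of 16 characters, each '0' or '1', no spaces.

Gen 0: 1100001010111100
Gen 1 (rule 161): 0001100101011001
Gen 2 (rule 22): 0010011101000111
Gen 3 (rule 149): 1011001001110010

Answer: 1011001001110010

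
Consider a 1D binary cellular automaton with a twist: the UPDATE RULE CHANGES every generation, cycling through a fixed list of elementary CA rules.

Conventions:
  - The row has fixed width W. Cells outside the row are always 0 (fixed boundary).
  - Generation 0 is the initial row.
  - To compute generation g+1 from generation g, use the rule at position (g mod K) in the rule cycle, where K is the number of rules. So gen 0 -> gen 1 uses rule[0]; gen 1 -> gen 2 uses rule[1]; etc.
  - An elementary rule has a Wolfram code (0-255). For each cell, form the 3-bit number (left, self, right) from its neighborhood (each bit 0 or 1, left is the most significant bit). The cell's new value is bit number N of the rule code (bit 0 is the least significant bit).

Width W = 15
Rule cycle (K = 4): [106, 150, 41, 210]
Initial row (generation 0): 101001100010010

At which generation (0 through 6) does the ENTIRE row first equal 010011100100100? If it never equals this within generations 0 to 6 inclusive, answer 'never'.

Gen 0: 101001100010010
Gen 1 (rule 106): 010011100100100
Gen 2 (rule 150): 111101011111110
Gen 3 (rule 41): 100010110000000
Gen 4 (rule 210): 010100011000000
Gen 5 (rule 106): 101000111000000
Gen 6 (rule 150): 101101010100000

Answer: 1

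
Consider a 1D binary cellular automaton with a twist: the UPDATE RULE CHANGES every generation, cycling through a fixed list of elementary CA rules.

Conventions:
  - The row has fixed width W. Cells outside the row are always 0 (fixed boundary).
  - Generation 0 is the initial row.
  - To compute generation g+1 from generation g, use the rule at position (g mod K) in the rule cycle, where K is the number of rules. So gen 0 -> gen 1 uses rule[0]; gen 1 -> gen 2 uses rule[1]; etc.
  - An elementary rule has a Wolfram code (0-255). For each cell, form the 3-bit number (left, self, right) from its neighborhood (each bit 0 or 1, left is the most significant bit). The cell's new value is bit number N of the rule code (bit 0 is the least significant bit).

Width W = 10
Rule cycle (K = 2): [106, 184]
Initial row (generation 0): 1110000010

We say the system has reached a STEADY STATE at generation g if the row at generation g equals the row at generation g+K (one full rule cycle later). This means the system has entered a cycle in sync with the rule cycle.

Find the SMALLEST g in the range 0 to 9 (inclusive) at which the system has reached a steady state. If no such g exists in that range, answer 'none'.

Gen 0: 1110000010
Gen 1 (rule 106): 1010000100
Gen 2 (rule 184): 0101000010
Gen 3 (rule 106): 1010000100
Gen 4 (rule 184): 0101000010
Gen 5 (rule 106): 1010000100
Gen 6 (rule 184): 0101000010
Gen 7 (rule 106): 1010000100
Gen 8 (rule 184): 0101000010
Gen 9 (rule 106): 1010000100
Gen 10 (rule 184): 0101000010
Gen 11 (rule 106): 1010000100

Answer: 1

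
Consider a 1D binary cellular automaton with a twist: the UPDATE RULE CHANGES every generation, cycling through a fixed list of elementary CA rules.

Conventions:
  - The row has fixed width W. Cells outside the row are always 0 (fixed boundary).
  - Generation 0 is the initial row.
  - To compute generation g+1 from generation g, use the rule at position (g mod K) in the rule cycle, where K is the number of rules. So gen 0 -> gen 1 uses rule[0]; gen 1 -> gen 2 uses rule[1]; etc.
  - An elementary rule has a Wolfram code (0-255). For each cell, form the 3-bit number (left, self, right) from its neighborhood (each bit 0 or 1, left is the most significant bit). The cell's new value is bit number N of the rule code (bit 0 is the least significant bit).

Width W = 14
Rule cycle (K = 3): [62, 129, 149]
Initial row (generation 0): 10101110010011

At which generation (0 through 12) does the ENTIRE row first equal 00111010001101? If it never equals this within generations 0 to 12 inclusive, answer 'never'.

Answer: never

Derivation:
Gen 0: 10101110010011
Gen 1 (rule 62): 11111001111110
Gen 2 (rule 129): 01110000111100
Gen 3 (rule 149): 00101110011011
Gen 4 (rule 62): 01111001110110
Gen 5 (rule 129): 00110000100000
Gen 6 (rule 149): 10001110111111
Gen 7 (rule 62): 11011001100000
Gen 8 (rule 129): 00000000001111
Gen 9 (rule 149): 11111111100110
Gen 10 (rule 62): 10000000011101
Gen 11 (rule 129): 00111111001000
Gen 12 (rule 149): 10011110101111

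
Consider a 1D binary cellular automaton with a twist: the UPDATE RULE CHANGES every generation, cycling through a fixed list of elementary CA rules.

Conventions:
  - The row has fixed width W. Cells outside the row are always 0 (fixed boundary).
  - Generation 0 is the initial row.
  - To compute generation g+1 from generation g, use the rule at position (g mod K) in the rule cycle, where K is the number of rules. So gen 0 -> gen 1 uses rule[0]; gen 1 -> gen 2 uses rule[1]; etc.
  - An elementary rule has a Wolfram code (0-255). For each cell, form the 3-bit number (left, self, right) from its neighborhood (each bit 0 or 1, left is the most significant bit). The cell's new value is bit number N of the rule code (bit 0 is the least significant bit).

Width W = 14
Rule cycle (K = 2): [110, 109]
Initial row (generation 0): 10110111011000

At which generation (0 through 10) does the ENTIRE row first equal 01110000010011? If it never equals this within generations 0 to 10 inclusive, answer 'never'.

Gen 0: 10110111011000
Gen 1 (rule 110): 11111101111000
Gen 2 (rule 109): 10000111001011
Gen 3 (rule 110): 10001101011111
Gen 4 (rule 109): 10101111110001
Gen 5 (rule 110): 11111000010011
Gen 6 (rule 109): 10001011010011
Gen 7 (rule 110): 10011111110111
Gen 8 (rule 109): 10010000011101
Gen 9 (rule 110): 10110000110111
Gen 10 (rule 109): 11110110111101

Answer: never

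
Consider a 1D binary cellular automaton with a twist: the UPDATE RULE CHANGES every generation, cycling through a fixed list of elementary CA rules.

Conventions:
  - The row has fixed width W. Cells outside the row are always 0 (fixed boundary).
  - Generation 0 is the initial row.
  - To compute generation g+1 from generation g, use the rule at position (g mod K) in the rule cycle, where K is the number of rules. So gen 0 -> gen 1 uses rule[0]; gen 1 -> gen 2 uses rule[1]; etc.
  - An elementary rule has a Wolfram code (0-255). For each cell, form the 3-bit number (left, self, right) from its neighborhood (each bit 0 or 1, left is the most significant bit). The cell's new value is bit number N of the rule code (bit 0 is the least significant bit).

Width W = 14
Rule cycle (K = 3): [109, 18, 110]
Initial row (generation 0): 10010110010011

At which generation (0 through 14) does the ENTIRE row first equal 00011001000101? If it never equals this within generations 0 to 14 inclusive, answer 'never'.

Answer: never

Derivation:
Gen 0: 10010110010011
Gen 1 (rule 109): 10011110010011
Gen 2 (rule 18): 01100001101100
Gen 3 (rule 110): 11100011111100
Gen 4 (rule 109): 10101010000101
Gen 5 (rule 18): 00000001001000
Gen 6 (rule 110): 00000011011000
Gen 7 (rule 109): 11111011111011
Gen 8 (rule 18): 00000000000000
Gen 9 (rule 110): 00000000000000
Gen 10 (rule 109): 11111111111111
Gen 11 (rule 18): 00000000000000
Gen 12 (rule 110): 00000000000000
Gen 13 (rule 109): 11111111111111
Gen 14 (rule 18): 00000000000000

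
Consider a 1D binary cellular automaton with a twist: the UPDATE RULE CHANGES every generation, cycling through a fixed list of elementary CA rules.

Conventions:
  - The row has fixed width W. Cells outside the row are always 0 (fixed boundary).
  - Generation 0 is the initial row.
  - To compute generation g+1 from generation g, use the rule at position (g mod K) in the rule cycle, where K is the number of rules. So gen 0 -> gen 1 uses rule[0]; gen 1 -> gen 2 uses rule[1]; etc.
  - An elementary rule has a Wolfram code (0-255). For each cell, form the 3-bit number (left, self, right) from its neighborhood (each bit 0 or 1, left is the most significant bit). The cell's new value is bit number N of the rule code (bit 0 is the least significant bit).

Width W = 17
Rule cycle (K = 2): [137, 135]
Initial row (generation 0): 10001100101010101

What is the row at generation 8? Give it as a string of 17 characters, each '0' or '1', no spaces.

Gen 0: 10001100101010101
Gen 1 (rule 137): 00101000000000000
Gen 2 (rule 135): 11101011111111111
Gen 3 (rule 137): 11000011111111110
Gen 4 (rule 135): 00011101111111100
Gen 5 (rule 137): 11011001111111001
Gen 6 (rule 135): 00000010111110011
Gen 7 (rule 137): 11111000111100010
Gen 8 (rule 135): 01110011011001110

Answer: 01110011011001110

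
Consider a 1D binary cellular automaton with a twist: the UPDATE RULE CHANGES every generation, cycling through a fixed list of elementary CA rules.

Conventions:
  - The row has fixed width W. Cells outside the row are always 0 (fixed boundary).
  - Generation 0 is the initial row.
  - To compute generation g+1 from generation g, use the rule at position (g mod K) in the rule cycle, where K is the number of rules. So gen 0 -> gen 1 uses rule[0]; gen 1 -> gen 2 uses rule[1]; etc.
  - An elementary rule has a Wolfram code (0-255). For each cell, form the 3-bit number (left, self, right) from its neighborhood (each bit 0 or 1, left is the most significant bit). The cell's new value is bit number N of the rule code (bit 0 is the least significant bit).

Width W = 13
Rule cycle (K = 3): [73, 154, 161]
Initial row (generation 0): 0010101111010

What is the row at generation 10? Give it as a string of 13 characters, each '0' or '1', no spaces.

Answer: 1100000101011

Derivation:
Gen 0: 0010101111010
Gen 1 (rule 73): 1000001001000
Gen 2 (rule 154): 0100010110100
Gen 3 (rule 161): 0001001001001
Gen 4 (rule 73): 1100000000000
Gen 5 (rule 154): 1010000000000
Gen 6 (rule 161): 0100111111111
Gen 7 (rule 73): 0000100000001
Gen 8 (rule 154): 0001010000010
Gen 9 (rule 161): 1100100111000
Gen 10 (rule 73): 1100000101011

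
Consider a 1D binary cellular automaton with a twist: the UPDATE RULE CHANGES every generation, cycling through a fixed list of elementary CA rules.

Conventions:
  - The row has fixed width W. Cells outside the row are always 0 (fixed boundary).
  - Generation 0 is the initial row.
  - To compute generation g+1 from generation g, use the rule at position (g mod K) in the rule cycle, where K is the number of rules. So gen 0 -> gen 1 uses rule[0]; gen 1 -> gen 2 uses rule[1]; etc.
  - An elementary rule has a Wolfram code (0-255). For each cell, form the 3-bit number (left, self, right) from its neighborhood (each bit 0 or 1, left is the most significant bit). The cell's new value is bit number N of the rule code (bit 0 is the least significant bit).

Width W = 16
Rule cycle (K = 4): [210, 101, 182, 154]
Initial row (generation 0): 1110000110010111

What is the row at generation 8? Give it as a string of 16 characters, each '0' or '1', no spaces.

Answer: 0111101000000110

Derivation:
Gen 0: 1110000110010111
Gen 1 (rule 210): 0111001011100011
Gen 2 (rule 101): 0001001100101001
Gen 3 (rule 182): 0011110011111111
Gen 4 (rule 154): 0111101111111110
Gen 5 (rule 210): 1011100111111111
Gen 6 (rule 101): 1100100000000001
Gen 7 (rule 182): 0011110000000011
Gen 8 (rule 154): 0111101000000110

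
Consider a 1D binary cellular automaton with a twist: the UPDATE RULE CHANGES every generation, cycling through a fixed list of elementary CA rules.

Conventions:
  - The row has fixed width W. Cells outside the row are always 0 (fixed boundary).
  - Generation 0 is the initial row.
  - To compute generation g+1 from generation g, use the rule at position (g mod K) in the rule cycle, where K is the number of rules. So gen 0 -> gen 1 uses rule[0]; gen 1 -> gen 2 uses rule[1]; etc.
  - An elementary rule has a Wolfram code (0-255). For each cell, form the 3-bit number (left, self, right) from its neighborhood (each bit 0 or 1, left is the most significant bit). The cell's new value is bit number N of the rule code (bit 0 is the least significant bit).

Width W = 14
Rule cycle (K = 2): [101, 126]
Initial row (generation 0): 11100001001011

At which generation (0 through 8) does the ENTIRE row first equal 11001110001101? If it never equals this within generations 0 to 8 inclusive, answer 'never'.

Answer: never

Derivation:
Gen 0: 11100001001011
Gen 1 (rule 101): 00101101001101
Gen 2 (rule 126): 01111111111111
Gen 3 (rule 101): 00000000000001
Gen 4 (rule 126): 00000000000011
Gen 5 (rule 101): 11111111111001
Gen 6 (rule 126): 10000000001111
Gen 7 (rule 101): 10111111100001
Gen 8 (rule 126): 11100000110011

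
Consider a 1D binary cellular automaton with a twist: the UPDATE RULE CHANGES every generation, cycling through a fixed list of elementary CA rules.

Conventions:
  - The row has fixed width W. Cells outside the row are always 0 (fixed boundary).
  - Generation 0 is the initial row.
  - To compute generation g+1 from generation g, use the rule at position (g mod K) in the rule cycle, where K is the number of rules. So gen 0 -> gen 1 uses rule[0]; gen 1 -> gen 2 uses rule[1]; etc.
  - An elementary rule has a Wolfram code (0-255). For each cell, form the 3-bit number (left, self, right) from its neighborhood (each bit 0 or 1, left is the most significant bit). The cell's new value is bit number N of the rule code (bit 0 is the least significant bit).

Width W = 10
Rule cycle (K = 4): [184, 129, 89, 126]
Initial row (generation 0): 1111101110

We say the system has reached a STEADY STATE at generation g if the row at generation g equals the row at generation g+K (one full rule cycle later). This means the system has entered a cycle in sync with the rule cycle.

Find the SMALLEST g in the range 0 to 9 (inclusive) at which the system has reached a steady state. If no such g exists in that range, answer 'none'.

Gen 0: 1111101110
Gen 1 (rule 184): 1111011101
Gen 2 (rule 129): 0110001000
Gen 3 (rule 89): 0111100111
Gen 4 (rule 126): 1100111101
Gen 5 (rule 184): 1010111010
Gen 6 (rule 129): 0000010000
Gen 7 (rule 89): 1111001111
Gen 8 (rule 126): 1001111001
Gen 9 (rule 184): 0101110100
Gen 10 (rule 129): 0000100001
Gen 11 (rule 89): 1110011100
Gen 12 (rule 126): 1011110110
Gen 13 (rule 184): 0111101101

Answer: none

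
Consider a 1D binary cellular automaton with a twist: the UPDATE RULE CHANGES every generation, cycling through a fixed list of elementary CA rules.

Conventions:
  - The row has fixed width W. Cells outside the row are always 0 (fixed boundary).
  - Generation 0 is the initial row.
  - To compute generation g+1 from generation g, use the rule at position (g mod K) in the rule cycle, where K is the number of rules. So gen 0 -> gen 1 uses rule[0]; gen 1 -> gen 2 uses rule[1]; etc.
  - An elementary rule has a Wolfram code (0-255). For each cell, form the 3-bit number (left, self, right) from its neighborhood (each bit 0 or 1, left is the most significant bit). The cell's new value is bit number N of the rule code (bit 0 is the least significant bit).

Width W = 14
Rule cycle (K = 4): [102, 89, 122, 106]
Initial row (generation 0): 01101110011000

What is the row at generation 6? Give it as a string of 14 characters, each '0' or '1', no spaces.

Answer: 11110010011001

Derivation:
Gen 0: 01101110011000
Gen 1 (rule 102): 10110010101000
Gen 2 (rule 89): 00111000000111
Gen 3 (rule 122): 01101100001101
Gen 4 (rule 106): 11111100011110
Gen 5 (rule 102): 00000100100010
Gen 6 (rule 89): 11110010011001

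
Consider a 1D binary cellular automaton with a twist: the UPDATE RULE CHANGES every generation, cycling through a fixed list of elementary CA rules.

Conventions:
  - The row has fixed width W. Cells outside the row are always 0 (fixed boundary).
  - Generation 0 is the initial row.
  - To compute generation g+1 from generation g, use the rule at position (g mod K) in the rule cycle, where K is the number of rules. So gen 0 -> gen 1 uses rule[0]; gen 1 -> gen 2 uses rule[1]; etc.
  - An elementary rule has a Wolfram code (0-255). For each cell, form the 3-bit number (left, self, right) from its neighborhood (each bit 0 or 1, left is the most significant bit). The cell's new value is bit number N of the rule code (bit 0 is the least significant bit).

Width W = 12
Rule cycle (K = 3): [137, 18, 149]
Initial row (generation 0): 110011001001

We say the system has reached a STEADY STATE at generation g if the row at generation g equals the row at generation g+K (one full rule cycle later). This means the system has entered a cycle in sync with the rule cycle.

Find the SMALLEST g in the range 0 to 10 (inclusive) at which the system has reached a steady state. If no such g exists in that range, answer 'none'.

Answer: none

Derivation:
Gen 0: 110011001001
Gen 1 (rule 137): 100010000000
Gen 2 (rule 18): 010101000000
Gen 3 (rule 149): 010101111111
Gen 4 (rule 137): 000001111110
Gen 5 (rule 18): 000010000001
Gen 6 (rule 149): 111011111101
Gen 7 (rule 137): 110011111000
Gen 8 (rule 18): 001100000100
Gen 9 (rule 149): 100011110111
Gen 10 (rule 137): 001011100110
Gen 11 (rule 18): 010000011001
Gen 12 (rule 149): 011111000101
Gen 13 (rule 137): 011110010000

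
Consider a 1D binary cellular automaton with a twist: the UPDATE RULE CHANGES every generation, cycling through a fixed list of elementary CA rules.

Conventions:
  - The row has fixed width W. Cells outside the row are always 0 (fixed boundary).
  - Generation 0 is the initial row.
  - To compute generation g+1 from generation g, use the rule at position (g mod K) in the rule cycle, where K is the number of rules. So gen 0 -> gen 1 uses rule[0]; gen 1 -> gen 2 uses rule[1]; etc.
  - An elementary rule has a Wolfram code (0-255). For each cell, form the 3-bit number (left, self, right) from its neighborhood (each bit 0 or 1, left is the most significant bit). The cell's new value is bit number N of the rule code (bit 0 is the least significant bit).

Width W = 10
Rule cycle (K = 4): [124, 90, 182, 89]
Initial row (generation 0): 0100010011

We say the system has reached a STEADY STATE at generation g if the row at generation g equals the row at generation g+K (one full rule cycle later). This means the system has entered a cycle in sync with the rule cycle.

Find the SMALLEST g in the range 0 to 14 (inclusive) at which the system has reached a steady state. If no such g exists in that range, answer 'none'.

Gen 0: 0100010011
Gen 1 (rule 124): 0110011011
Gen 2 (rule 90): 1111111011
Gen 3 (rule 182): 0111110100
Gen 4 (rule 89): 0100010011
Gen 5 (rule 124): 0110011011
Gen 6 (rule 90): 1111111011
Gen 7 (rule 182): 0111110100
Gen 8 (rule 89): 0100010011
Gen 9 (rule 124): 0110011011
Gen 10 (rule 90): 1111111011
Gen 11 (rule 182): 0111110100
Gen 12 (rule 89): 0100010011
Gen 13 (rule 124): 0110011011
Gen 14 (rule 90): 1111111011
Gen 15 (rule 182): 0111110100
Gen 16 (rule 89): 0100010011
Gen 17 (rule 124): 0110011011
Gen 18 (rule 90): 1111111011

Answer: 0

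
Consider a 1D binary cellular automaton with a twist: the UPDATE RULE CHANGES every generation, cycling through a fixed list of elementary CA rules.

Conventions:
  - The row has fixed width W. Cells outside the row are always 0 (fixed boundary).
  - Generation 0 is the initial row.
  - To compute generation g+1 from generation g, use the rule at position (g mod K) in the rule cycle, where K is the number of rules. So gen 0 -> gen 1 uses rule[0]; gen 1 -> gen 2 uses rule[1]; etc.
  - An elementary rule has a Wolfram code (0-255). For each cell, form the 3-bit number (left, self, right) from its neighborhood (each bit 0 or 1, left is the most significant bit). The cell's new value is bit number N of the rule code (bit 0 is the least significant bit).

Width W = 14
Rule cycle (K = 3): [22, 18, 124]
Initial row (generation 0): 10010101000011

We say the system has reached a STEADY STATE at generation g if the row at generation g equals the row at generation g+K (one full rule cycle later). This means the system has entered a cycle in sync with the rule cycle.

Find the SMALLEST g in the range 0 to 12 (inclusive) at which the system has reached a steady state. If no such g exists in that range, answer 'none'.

Answer: none

Derivation:
Gen 0: 10010101000011
Gen 1 (rule 22): 11110101100100
Gen 2 (rule 18): 00000000011010
Gen 3 (rule 124): 00000000011111
Gen 4 (rule 22): 00000000100000
Gen 5 (rule 18): 00000001010000
Gen 6 (rule 124): 00000001111000
Gen 7 (rule 22): 00000010000100
Gen 8 (rule 18): 00000101001010
Gen 9 (rule 124): 00000111101111
Gen 10 (rule 22): 00001000000000
Gen 11 (rule 18): 00010100000000
Gen 12 (rule 124): 00011110000000
Gen 13 (rule 22): 00100001000000
Gen 14 (rule 18): 01010010100000
Gen 15 (rule 124): 01111011110000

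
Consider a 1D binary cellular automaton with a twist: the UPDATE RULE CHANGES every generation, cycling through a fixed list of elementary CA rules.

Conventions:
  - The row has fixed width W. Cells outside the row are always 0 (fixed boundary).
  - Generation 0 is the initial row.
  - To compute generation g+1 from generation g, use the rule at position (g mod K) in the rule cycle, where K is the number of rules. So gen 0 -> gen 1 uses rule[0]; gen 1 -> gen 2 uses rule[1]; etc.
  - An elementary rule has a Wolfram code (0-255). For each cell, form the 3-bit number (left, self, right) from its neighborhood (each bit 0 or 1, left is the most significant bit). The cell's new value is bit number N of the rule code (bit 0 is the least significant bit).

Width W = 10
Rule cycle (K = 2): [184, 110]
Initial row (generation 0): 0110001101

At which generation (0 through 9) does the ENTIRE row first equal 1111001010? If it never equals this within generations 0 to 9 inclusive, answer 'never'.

Answer: never

Derivation:
Gen 0: 0110001101
Gen 1 (rule 184): 0101001010
Gen 2 (rule 110): 1111011110
Gen 3 (rule 184): 1110111101
Gen 4 (rule 110): 1011100111
Gen 5 (rule 184): 0111010110
Gen 6 (rule 110): 1101111110
Gen 7 (rule 184): 1011111101
Gen 8 (rule 110): 1110000111
Gen 9 (rule 184): 1101000110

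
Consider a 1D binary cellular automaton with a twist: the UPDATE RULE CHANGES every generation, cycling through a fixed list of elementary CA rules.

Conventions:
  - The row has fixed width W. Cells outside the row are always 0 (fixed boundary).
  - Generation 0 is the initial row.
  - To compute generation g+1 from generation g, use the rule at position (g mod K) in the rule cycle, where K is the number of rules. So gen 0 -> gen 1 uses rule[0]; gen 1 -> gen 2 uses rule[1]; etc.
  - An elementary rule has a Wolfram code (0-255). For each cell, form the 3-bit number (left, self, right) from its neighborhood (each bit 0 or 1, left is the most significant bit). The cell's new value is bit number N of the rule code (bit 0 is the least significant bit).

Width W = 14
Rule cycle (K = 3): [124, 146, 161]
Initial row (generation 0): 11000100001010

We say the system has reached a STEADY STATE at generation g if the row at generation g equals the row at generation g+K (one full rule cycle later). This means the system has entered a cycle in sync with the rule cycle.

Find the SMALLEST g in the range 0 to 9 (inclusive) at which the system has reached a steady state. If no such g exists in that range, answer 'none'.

Answer: none

Derivation:
Gen 0: 11000100001010
Gen 1 (rule 124): 11100110001111
Gen 2 (rule 146): 01011001010110
Gen 3 (rule 161): 00100000101000
Gen 4 (rule 124): 00110000111100
Gen 5 (rule 146): 01001001011010
Gen 6 (rule 161): 00000000100100
Gen 7 (rule 124): 00000000110110
Gen 8 (rule 146): 00000001000001
Gen 9 (rule 161): 11111100011100
Gen 10 (rule 124): 10000110010110
Gen 11 (rule 146): 01001001100001
Gen 12 (rule 161): 00000000001100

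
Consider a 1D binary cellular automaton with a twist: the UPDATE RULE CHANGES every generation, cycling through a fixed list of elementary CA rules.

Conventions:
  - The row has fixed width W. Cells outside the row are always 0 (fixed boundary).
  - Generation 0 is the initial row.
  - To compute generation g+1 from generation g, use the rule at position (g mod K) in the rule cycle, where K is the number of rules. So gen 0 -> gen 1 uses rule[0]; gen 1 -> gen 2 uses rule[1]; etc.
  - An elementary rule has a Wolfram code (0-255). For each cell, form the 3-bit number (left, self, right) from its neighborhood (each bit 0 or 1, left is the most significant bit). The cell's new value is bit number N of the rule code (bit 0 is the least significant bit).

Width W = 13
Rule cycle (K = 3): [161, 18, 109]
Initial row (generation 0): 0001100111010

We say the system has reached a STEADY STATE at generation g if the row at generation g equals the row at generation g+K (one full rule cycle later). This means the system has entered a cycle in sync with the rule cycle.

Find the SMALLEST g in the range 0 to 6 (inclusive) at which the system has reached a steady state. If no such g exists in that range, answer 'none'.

Gen 0: 0001100111010
Gen 1 (rule 161): 1100000010100
Gen 2 (rule 18): 0010000100010
Gen 3 (rule 109): 1010110101010
Gen 4 (rule 161): 0101001010100
Gen 5 (rule 18): 1000110000010
Gen 6 (rule 109): 1010110111010
Gen 7 (rule 161): 0101001010100
Gen 8 (rule 18): 1000110000010
Gen 9 (rule 109): 1010110111010

Answer: 4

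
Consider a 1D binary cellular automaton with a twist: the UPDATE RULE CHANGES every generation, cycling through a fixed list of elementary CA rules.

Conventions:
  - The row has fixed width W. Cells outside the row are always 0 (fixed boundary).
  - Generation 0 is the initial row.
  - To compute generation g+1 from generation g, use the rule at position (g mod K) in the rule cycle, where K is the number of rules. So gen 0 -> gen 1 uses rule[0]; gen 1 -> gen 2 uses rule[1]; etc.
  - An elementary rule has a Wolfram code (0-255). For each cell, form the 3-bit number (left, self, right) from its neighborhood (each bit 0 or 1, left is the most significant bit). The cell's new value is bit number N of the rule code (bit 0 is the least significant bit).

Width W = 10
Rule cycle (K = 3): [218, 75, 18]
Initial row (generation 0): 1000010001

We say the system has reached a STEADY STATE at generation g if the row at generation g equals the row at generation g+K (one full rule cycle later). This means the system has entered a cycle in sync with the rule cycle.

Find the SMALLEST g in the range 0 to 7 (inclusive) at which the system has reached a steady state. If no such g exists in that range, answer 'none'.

Gen 0: 1000010001
Gen 1 (rule 218): 0100101010
Gen 2 (rule 75): 1001000000
Gen 3 (rule 18): 0110100000
Gen 4 (rule 218): 1110010000
Gen 5 (rule 75): 1010100111
Gen 6 (rule 18): 0000011000
Gen 7 (rule 218): 0000111100
Gen 8 (rule 75): 1111100101
Gen 9 (rule 18): 0000011000
Gen 10 (rule 218): 0000111100

Answer: 6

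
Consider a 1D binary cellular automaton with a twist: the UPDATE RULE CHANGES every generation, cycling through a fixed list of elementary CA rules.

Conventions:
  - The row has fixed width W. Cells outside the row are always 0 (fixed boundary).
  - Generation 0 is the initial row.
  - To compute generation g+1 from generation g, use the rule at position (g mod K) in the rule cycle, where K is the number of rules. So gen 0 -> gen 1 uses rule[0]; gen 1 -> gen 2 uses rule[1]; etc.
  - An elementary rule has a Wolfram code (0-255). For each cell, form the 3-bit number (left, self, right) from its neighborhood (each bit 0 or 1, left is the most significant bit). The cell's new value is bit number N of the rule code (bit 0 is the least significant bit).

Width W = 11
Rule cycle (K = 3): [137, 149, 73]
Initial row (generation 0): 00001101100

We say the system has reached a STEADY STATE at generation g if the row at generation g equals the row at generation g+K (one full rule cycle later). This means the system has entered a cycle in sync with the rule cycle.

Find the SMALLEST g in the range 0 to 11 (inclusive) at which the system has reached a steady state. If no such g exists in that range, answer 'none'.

Gen 0: 00001101100
Gen 1 (rule 137): 11101001001
Gen 2 (rule 149): 01001101101
Gen 3 (rule 73): 00001101100
Gen 4 (rule 137): 11101001001
Gen 5 (rule 149): 01001101101
Gen 6 (rule 73): 00001101100
Gen 7 (rule 137): 11101001001
Gen 8 (rule 149): 01001101101
Gen 9 (rule 73): 00001101100
Gen 10 (rule 137): 11101001001
Gen 11 (rule 149): 01001101101
Gen 12 (rule 73): 00001101100
Gen 13 (rule 137): 11101001001
Gen 14 (rule 149): 01001101101

Answer: 0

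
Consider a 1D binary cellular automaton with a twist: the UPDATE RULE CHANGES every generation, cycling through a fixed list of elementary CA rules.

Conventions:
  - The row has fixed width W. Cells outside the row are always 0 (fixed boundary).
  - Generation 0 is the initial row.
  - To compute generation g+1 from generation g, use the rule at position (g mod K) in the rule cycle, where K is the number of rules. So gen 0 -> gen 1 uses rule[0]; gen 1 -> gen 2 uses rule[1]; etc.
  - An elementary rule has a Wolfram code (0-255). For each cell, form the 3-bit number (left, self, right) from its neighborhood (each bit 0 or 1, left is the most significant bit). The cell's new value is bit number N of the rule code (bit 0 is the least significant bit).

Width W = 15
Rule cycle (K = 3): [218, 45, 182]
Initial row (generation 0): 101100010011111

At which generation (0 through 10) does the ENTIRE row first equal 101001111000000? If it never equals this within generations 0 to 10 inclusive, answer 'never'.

Answer: 2

Derivation:
Gen 0: 101100010011111
Gen 1 (rule 218): 001110101111111
Gen 2 (rule 45): 101001111000000
Gen 3 (rule 182): 111110110100000
Gen 4 (rule 218): 111110110010000
Gen 5 (rule 45): 100001100010111
Gen 6 (rule 182): 110010010111010
Gen 7 (rule 218): 111101100111001
Gen 8 (rule 45): 100011000100001
Gen 9 (rule 182): 110100101110011
Gen 10 (rule 218): 110011001111111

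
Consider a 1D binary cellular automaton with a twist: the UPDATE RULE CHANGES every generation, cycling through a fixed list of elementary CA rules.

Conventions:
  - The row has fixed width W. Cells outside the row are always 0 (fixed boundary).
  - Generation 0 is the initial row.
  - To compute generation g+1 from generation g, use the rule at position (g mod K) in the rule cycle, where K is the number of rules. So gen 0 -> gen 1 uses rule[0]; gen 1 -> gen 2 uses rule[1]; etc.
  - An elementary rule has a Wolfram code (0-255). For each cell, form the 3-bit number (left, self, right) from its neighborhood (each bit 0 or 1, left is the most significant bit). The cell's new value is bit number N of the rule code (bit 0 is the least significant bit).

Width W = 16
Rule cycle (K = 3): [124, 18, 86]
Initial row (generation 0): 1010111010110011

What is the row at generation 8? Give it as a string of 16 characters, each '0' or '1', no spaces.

Gen 0: 1010111010110011
Gen 1 (rule 124): 1111101111111011
Gen 2 (rule 18): 0000000000000000
Gen 3 (rule 86): 0000000000000000
Gen 4 (rule 124): 0000000000000000
Gen 5 (rule 18): 0000000000000000
Gen 6 (rule 86): 0000000000000000
Gen 7 (rule 124): 0000000000000000
Gen 8 (rule 18): 0000000000000000

Answer: 0000000000000000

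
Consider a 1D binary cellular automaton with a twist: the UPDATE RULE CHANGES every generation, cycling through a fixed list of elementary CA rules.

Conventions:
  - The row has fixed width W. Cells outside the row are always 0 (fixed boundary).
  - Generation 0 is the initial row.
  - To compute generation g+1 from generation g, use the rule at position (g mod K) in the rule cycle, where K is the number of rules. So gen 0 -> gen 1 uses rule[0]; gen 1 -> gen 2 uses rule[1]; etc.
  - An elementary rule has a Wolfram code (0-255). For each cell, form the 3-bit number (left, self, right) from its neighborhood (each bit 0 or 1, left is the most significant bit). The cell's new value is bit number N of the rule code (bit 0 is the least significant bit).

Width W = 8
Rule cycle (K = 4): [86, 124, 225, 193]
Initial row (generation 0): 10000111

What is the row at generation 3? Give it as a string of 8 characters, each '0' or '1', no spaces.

Gen 0: 10000111
Gen 1 (rule 86): 11001001
Gen 2 (rule 124): 11101101
Gen 3 (rule 225): 01110110

Answer: 01110110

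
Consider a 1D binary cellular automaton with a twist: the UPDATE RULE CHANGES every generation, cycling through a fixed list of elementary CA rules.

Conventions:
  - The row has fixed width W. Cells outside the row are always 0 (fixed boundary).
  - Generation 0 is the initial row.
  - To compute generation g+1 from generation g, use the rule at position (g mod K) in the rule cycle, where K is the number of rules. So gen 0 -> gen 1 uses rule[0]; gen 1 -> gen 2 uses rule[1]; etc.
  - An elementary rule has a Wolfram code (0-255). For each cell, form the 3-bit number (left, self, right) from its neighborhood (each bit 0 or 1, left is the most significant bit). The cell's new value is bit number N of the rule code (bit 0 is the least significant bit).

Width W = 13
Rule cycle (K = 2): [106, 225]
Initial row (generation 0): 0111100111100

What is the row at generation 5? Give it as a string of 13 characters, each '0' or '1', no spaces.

Gen 0: 0111100111100
Gen 1 (rule 106): 1100101100100
Gen 2 (rule 225): 0100010100001
Gen 3 (rule 106): 1000101000010
Gen 4 (rule 225): 0010010011000
Gen 5 (rule 106): 0100100111000

Answer: 0100100111000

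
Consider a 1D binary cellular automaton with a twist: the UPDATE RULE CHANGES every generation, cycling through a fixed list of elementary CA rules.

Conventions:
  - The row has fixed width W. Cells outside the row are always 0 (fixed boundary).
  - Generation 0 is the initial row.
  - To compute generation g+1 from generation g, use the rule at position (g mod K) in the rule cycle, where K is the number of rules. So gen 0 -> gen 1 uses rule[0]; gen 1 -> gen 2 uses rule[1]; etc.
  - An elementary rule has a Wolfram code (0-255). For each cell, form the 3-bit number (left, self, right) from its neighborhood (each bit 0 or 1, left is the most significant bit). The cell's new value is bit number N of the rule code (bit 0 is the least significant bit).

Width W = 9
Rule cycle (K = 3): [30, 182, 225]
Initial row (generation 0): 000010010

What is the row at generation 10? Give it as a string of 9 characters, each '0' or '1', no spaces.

Answer: 000110001

Derivation:
Gen 0: 000010010
Gen 1 (rule 30): 000111111
Gen 2 (rule 182): 001011110
Gen 3 (rule 225): 100101110
Gen 4 (rule 30): 111101001
Gen 5 (rule 182): 011011111
Gen 6 (rule 225): 001101111
Gen 7 (rule 30): 011001000
Gen 8 (rule 182): 100111100
Gen 9 (rule 225): 000011101
Gen 10 (rule 30): 000110001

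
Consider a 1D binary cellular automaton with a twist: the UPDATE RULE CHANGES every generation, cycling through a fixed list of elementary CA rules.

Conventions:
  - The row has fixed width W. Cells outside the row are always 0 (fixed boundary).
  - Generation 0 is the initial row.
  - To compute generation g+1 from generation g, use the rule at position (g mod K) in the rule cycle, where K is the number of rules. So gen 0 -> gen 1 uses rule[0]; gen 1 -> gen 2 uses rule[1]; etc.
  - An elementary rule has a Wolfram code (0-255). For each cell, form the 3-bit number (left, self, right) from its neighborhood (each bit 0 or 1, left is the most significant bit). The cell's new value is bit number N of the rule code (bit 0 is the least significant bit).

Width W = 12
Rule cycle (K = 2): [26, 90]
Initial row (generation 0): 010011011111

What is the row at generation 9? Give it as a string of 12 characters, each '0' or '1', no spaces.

Answer: 101100010101

Derivation:
Gen 0: 010011011111
Gen 1 (rule 26): 101110010000
Gen 2 (rule 90): 001011101000
Gen 3 (rule 26): 010010000100
Gen 4 (rule 90): 101101001010
Gen 5 (rule 26): 001000110001
Gen 6 (rule 90): 010101111010
Gen 7 (rule 26): 100001000001
Gen 8 (rule 90): 010010100010
Gen 9 (rule 26): 101100010101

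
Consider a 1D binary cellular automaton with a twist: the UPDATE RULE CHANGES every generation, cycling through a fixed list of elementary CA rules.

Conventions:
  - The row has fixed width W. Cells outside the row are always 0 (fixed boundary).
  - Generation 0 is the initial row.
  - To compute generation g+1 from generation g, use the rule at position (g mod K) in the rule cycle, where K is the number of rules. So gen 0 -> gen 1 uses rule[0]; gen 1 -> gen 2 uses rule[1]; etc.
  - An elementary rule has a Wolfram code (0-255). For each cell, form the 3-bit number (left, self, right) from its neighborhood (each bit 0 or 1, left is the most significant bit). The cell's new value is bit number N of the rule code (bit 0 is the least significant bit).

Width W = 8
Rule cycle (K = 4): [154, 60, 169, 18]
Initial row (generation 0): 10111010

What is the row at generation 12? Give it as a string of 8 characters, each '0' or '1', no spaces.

Gen 0: 10111010
Gen 1 (rule 154): 00110001
Gen 2 (rule 60): 00101001
Gen 3 (rule 169): 10010000
Gen 4 (rule 18): 01101000
Gen 5 (rule 154): 11000100
Gen 6 (rule 60): 10100110
Gen 7 (rule 169): 01000100
Gen 8 (rule 18): 10101010
Gen 9 (rule 154): 00000001
Gen 10 (rule 60): 00000001
Gen 11 (rule 169): 11111100
Gen 12 (rule 18): 00000010

Answer: 00000010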